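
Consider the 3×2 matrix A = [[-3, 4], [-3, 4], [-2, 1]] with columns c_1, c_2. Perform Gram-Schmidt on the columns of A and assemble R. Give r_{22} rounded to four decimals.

r_{22} = 1.5076

c_1 = (-3, -3, -2); ‖c_1‖ = 4.6904, so e_1 = (-0.6396, -0.6396, -0.4264).
e_1·c_2 = (-0.6396)·4 + (-0.6396)·4 + (-0.4264)·1 = -5.5432.
u_2 = c_2 + 5.5432·e_1 = (0.4545, 0.4545, -1.3636).
r_{22} = ‖u_2‖ = 1.5076.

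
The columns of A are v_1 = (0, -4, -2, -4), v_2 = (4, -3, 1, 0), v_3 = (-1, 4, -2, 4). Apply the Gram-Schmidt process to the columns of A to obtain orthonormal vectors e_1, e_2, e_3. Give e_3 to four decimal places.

e_1 = v_1/‖v_1‖ = (0, -4, -2, -4)/6.0000 = (0.0000, -0.6667, -0.3333, -0.6667).
r_{12} = e_1·v_2 = 1.6667.
u_2 = v_2 − 1.6667·e_1 = (4.0000, -1.8889, 1.5556, 1.1111).
‖u_2‖ = 4.8189, so e_2 = (0.8301, -0.3920, 0.3228, 0.2306).
r_{13} = e_1·v_3 = -4.6667; r_{23} = e_2·v_3 = -2.1213.
u_3 = v_3 + 4.6667·e_1 + 2.1213·e_2 = (0.7608, 0.0574, -2.8708, 1.3780).
‖u_3‖ = 3.2745, so e_3 = (0.2323, 0.0175, -0.8767, 0.4208).

e_3 = (0.2323, 0.0175, -0.8767, 0.4208)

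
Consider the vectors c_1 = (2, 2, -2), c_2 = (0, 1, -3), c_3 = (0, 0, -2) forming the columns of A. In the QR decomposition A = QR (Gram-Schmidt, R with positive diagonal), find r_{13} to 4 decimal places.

r_{13} = 1.1547

q_1 = c_1/‖c_1‖ = (2, 2, -2)/3.4641 = (0.5774, 0.5774, -0.5774).
r_{13} = q_1·c_3 = 1.1547.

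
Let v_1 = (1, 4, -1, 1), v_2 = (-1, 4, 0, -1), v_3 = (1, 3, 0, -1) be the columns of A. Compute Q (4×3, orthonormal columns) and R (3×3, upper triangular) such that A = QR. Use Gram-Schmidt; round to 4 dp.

e_1 = v_1/‖v_1‖ = (1, 4, -1, 1)/4.3589 = (0.2294, 0.9177, -0.2294, 0.2294).
r_{12} = e_1·v_2 = 3.2118.
u_2 = v_2 − 3.2118·e_1 = (-1.7368, 1.0526, 0.7368, -1.7368).
‖u_2‖ = 2.7720, so e_2 = (-0.6266, 0.3797, 0.2658, -0.6266).
r_{13} = e_1·v_3 = 2.7530; r_{23} = e_2·v_3 = 1.1392.
u_3 = v_3 − 2.7530·e_1 − 1.1392·e_2 = (1.0822, 0.0411, 0.3288, -0.9178).
‖u_3‖ = 1.4572, so e_3 = (0.7427, 0.0282, 0.2256, -0.6299).

Q = [[0.2294, -0.6266, 0.7427], [0.9177, 0.3797, 0.0282], [-0.2294, 0.2658, 0.2256], [0.2294, -0.6266, -0.6299]], R = [[4.3589, 3.2118, 2.7530], [0.0000, 2.7720, 1.1392], [0.0000, 0.0000, 1.4572]]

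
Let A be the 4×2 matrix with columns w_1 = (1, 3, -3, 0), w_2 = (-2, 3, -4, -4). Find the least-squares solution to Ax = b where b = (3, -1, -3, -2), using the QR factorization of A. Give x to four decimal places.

x = (0.3968, 0.0769)

w_1 = (1, 3, -3, 0); ‖w_1‖ = 4.3589, so e_1 = (0.2294, 0.6882, -0.6882, 0.0000).
e_1·w_2 = 0.2294·(-2) + 0.6882·3 + (-0.6882)·(-4) + 0.0000·(-4) = 4.3589.
u_2 = w_2 − 4.3589·e_1 = (-3.0000, 0.0000, -1.0000, -4.0000).
‖u_2‖ = 5.0990, so e_2 = (-0.5883, 0.0000, -0.1961, -0.7845).
Qᵀb = (2.0647, 0.3922).
Back-substitute: x_2 = 0.3922/5.0990 = 0.0769.
x_1 = (2.0647 − 4.3589·0.0769)/4.3589 = 0.3968.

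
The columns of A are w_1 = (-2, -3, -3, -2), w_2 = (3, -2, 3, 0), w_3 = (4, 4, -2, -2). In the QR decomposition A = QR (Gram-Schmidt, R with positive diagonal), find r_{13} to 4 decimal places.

w_1 = (-2, -3, -3, -2); ‖w_1‖ = 5.0990, so q_1 = (-0.3922, -0.5883, -0.5883, -0.3922).
r_{13} = q_1·w_3 = -1.9612.

r_{13} = -1.9612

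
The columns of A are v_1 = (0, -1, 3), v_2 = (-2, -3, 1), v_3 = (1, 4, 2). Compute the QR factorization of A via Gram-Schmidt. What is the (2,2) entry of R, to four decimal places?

r_{22} = 3.2249

v_1 = (0, -1, 3); ‖v_1‖ = 3.1623, so q_1 = (0.0000, -0.3162, 0.9487).
q_1·v_2 = 0.0000·(-2) + (-0.3162)·(-3) + 0.9487·1 = 1.8974.
u_2 = v_2 − 1.8974·q_1 = (-2.0000, -2.4000, -0.8000).
r_{22} = ‖u_2‖ = 3.2249.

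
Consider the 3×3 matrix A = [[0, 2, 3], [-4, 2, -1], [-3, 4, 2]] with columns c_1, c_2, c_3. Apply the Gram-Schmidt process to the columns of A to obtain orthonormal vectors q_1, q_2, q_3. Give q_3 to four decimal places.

c_1 = (0, -4, -3); ‖c_1‖ = 5.0000, so q_1 = (0.0000, -0.8000, -0.6000).
q_1·c_2 = 0.0000·2 + (-0.8000)·2 + (-0.6000)·4 = -4.0000.
u_2 = c_2 + 4.0000·q_1 = (2.0000, -1.2000, 1.6000).
‖u_2‖ = 2.8284, so q_2 = (0.7071, -0.4243, 0.5657).
q_1·c_3 = 0.0000·3 + (-0.8000)·(-1) + (-0.6000)·2 = -0.4000; q_2·c_3 = 0.7071·3 + (-0.4243)·(-1) + 0.5657·2 = 3.6770.
u_3 = c_3 + 0.4000·q_1 − 3.6770·q_2 = (0.4000, 0.2400, -0.3200).
‖u_3‖ = 0.5657, so q_3 = (0.7071, 0.4243, -0.5657).

q_3 = (0.7071, 0.4243, -0.5657)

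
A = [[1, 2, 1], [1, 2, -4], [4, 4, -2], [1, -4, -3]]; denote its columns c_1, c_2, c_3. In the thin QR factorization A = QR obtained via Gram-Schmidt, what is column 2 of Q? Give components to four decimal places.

q_2 = (0.2248, 0.2248, 0.1226, -0.9401)

q_1 = c_1/‖c_1‖ = (1, 1, 4, 1)/4.3589 = (0.2294, 0.2294, 0.9177, 0.2294).
r_{12} = q_1·c_2 = 3.6707.
u_2 = c_2 − 3.6707·q_1 = (1.1579, 1.1579, 0.6316, -4.8421).
‖u_2‖ = 5.1504, so q_2 = (0.2248, 0.2248, 0.1226, -0.9401).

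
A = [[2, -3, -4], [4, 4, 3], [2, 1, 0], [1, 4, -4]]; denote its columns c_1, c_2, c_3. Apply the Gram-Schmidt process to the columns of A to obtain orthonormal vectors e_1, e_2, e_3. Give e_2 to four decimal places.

c_1 = (2, 4, 2, 1); ‖c_1‖ = 5.0000, so e_1 = (0.4000, 0.8000, 0.4000, 0.2000).
e_1·c_2 = 0.4000·(-3) + 0.8000·4 + 0.4000·1 + 0.2000·4 = 3.2000.
u_2 = c_2 − 3.2000·e_1 = (-4.2800, 1.4400, -0.2800, 3.3600).
‖u_2‖ = 5.6356, so e_2 = (-0.7595, 0.2555, -0.0497, 0.5962).

e_2 = (-0.7595, 0.2555, -0.0497, 0.5962)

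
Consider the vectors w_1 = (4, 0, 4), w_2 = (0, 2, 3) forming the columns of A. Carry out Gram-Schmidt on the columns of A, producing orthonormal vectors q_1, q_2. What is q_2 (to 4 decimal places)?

w_1 = (4, 0, 4); ‖w_1‖ = 5.6569, so q_1 = (0.7071, 0.0000, 0.7071).
q_1·w_2 = 0.7071·0 + 0.0000·2 + 0.7071·3 = 2.1213.
u_2 = w_2 − 2.1213·q_1 = (-1.5000, 2.0000, 1.5000).
‖u_2‖ = 2.9155, so q_2 = (-0.5145, 0.6860, 0.5145).

q_2 = (-0.5145, 0.6860, 0.5145)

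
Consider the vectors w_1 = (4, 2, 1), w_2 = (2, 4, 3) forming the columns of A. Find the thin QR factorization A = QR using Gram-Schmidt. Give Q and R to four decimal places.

Q = [[0.8729, -0.4711], [0.4364, 0.6374], [0.2182, 0.6097]], R = [[4.5826, 4.1461], [0.0000, 3.4365]]

w_1 = (4, 2, 1); ‖w_1‖ = 4.5826, so q_1 = (0.8729, 0.4364, 0.2182).
q_1·w_2 = 0.8729·2 + 0.4364·4 + 0.2182·3 = 4.1461.
u_2 = w_2 − 4.1461·q_1 = (-1.6190, 2.1905, 2.0952).
‖u_2‖ = 3.4365, so q_2 = (-0.4711, 0.6374, 0.6097).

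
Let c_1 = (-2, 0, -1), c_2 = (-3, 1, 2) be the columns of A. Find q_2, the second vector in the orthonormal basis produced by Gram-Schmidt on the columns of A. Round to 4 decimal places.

c_1 = (-2, 0, -1); ‖c_1‖ = 2.2361, so q_1 = (-0.8944, 0.0000, -0.4472).
q_1·c_2 = (-0.8944)·(-3) + 0.0000·1 + (-0.4472)·2 = 1.7889.
u_2 = c_2 − 1.7889·q_1 = (-1.4000, 1.0000, 2.8000).
‖u_2‖ = 3.2863, so q_2 = (-0.4260, 0.3043, 0.8520).

q_2 = (-0.4260, 0.3043, 0.8520)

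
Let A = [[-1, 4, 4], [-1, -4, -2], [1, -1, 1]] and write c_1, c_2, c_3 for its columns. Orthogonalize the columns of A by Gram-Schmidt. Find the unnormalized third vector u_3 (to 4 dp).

c_1 = (-1, -1, 1); ‖c_1‖ = 1.7321, so e_1 = (-0.5774, -0.5774, 0.5774).
e_1·c_2 = (-0.5774)·4 + (-0.5774)·(-4) + 0.5774·(-1) = -0.5774.
u_2 = c_2 + 0.5774·e_1 = (3.6667, -4.3333, -0.6667).
‖u_2‖ = 5.7155, so e_2 = (0.6415, -0.7582, -0.1166).
e_1·c_3 = (-0.5774)·4 + (-0.5774)·(-2) + 0.5774·1 = -0.5774; e_2·c_3 = 0.6415·4 + (-0.7582)·(-2) + (-0.1166)·1 = 3.9658.
u_3 = c_3 + 0.5774·e_1 − 3.9658·e_2 = (1.1224, 0.6735, 1.7959).

u_3 = (1.1224, 0.6735, 1.7959)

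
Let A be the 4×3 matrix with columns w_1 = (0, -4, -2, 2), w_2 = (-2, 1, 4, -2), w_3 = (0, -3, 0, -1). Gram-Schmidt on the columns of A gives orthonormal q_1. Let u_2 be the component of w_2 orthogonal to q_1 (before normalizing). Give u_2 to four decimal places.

u_2 = (-2.0000, -1.6667, 2.6667, -0.6667)

w_1 = (0, -4, -2, 2); ‖w_1‖ = 4.8990, so q_1 = (0.0000, -0.8165, -0.4082, 0.4082).
q_1·w_2 = 0.0000·(-2) + (-0.8165)·1 + (-0.4082)·4 + 0.4082·(-2) = -3.2660.
u_2 = w_2 + 3.2660·q_1 = (-2.0000, -1.6667, 2.6667, -0.6667).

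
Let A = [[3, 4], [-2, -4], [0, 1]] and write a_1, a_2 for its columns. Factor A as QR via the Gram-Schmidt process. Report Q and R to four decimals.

a_1 = (3, -2, 0); ‖a_1‖ = 3.6056, so e_1 = (0.8321, -0.5547, 0.0000).
e_1·a_2 = 0.8321·4 + (-0.5547)·(-4) + 0.0000·1 = 5.5470.
u_2 = a_2 − 5.5470·e_1 = (-0.6154, -0.9231, 1.0000).
‖u_2‖ = 1.4936, so e_2 = (-0.4120, -0.6180, 0.6695).

Q = [[0.8321, -0.4120], [-0.5547, -0.6180], [0.0000, 0.6695]], R = [[3.6056, 5.5470], [0.0000, 1.4936]]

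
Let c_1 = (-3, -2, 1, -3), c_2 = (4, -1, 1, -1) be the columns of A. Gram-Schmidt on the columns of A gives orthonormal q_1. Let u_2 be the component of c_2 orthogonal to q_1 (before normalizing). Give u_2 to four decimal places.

u_2 = (3.2174, -1.5217, 1.2609, -1.7826)

c_1 = (-3, -2, 1, -3); ‖c_1‖ = 4.7958, so q_1 = (-0.6255, -0.4170, 0.2085, -0.6255).
q_1·c_2 = (-0.6255)·4 + (-0.4170)·(-1) + 0.2085·1 + (-0.6255)·(-1) = -1.2511.
u_2 = c_2 + 1.2511·q_1 = (3.2174, -1.5217, 1.2609, -1.7826).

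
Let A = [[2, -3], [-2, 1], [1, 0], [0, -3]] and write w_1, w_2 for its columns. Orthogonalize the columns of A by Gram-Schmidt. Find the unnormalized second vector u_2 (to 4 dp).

u_2 = (-1.2222, -0.7778, 0.8889, -3.0000)

w_1 = (2, -2, 1, 0); ‖w_1‖ = 3.0000, so q_1 = (0.6667, -0.6667, 0.3333, 0.0000).
q_1·w_2 = 0.6667·(-3) + (-0.6667)·1 + 0.3333·0 + 0.0000·(-3) = -2.6667.
u_2 = w_2 + 2.6667·q_1 = (-1.2222, -0.7778, 0.8889, -3.0000).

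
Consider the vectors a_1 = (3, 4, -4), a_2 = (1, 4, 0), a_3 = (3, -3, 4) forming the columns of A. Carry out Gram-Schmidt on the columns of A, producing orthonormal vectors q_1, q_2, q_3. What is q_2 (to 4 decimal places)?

q_2 = (-0.1363, 0.7498, 0.6475)

a_1 = (3, 4, -4); ‖a_1‖ = 6.4031, so q_1 = (0.4685, 0.6247, -0.6247).
q_1·a_2 = 0.4685·1 + 0.6247·4 + (-0.6247)·0 = 2.9673.
u_2 = a_2 − 2.9673·q_1 = (-0.3902, 2.1463, 1.8537).
‖u_2‖ = 2.8627, so q_2 = (-0.1363, 0.7498, 0.6475).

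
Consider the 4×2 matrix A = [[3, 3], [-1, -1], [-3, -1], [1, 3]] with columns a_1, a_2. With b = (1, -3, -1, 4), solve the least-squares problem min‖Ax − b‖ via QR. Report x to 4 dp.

x = (-0.3056, 1.1944)

a_1 = (3, -1, -3, 1); ‖a_1‖ = 4.4721, so q_1 = (0.6708, -0.2236, -0.6708, 0.2236).
q_1·a_2 = 0.6708·3 + (-0.2236)·(-1) + (-0.6708)·(-1) + 0.2236·3 = 3.5777.
u_2 = a_2 − 3.5777·q_1 = (0.6000, -0.2000, 1.4000, 2.2000).
‖u_2‖ = 2.6833, so q_2 = (0.2236, -0.0745, 0.5217, 0.8199).
Qᵀb = (2.9069, 3.2050).
Back-substitute: x_2 = 3.2050/2.6833 = 1.1944.
x_1 = (2.9069 − 3.5777·1.1944)/4.4721 = -0.3056.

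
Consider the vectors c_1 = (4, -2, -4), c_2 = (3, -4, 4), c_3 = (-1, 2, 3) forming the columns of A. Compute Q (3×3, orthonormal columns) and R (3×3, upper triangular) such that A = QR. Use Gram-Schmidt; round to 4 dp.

Q = [[0.6667, 0.4013, 0.6281], [-0.3333, -0.5932, 0.7328], [-0.6667, 0.6979, 0.2617]], R = [[6.0000, 0.6667, -3.3333], [0.0000, 6.3683, 0.5060], [0.0000, 0.0000, 1.6226]]

c_1 = (4, -2, -4); ‖c_1‖ = 6.0000, so e_1 = (0.6667, -0.3333, -0.6667).
e_1·c_2 = 0.6667·3 + (-0.3333)·(-4) + (-0.6667)·4 = 0.6667.
u_2 = c_2 − 0.6667·e_1 = (2.5556, -3.7778, 4.4444).
‖u_2‖ = 6.3683, so e_2 = (0.4013, -0.5932, 0.6979).
e_1·c_3 = 0.6667·(-1) + (-0.3333)·2 + (-0.6667)·3 = -3.3333; e_2·c_3 = 0.4013·(-1) + (-0.5932)·2 + 0.6979·3 = 0.5060.
u_3 = c_3 + 3.3333·e_1 − 0.5060·e_2 = (1.0192, 1.1890, 0.4247).
‖u_3‖ = 1.6226, so e_3 = (0.6281, 0.7328, 0.2617).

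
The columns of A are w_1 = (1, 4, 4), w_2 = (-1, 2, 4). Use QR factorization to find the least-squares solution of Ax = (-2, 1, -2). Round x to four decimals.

x = (-0.2073, 0.0366)

w_1 = (1, 4, 4); ‖w_1‖ = 5.7446, so e_1 = (0.1741, 0.6963, 0.6963).
e_1·w_2 = 0.1741·(-1) + 0.6963·2 + 0.6963·4 = 4.0038.
u_2 = w_2 − 4.0038·e_1 = (-1.6970, -0.7879, 1.2121).
‖u_2‖ = 2.2293, so e_2 = (-0.7612, -0.3534, 0.5437).
Qᵀb = (-1.0445, 0.0816).
Back-substitute: x_2 = 0.0816/2.2293 = 0.0366.
x_1 = (-1.0445 − 4.0038·0.0366)/5.7446 = -0.2073.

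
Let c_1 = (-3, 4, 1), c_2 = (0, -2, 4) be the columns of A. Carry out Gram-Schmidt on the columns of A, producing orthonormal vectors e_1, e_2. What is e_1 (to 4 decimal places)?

e_1 = c_1/‖c_1‖ = (-3, 4, 1)/5.0990 = (-0.5883, 0.7845, 0.1961).

e_1 = (-0.5883, 0.7845, 0.1961)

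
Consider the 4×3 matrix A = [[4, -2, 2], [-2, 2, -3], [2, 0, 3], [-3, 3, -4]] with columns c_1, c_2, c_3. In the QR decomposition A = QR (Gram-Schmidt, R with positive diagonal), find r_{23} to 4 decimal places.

c_1 = (4, -2, 2, -3); ‖c_1‖ = 5.7446, so e_1 = (0.6963, -0.3482, 0.3482, -0.5222).
e_1·c_2 = 0.6963·(-2) + (-0.3482)·2 + 0.3482·0 + (-0.5222)·3 = -3.6556.
u_2 = c_2 + 3.6556·e_1 = (0.5455, 0.7273, 1.2727, 1.0909).
‖u_2‖ = 1.9069, so e_2 = (0.2860, 0.3814, 0.6674, 0.5721).
r_{23} = e_2·c_3 = -0.8581.

r_{23} = -0.8581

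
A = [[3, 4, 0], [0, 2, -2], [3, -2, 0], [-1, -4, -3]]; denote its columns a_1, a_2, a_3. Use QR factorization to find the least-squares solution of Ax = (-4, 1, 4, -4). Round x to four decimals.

a_1 = (3, 0, 3, -1); ‖a_1‖ = 4.3589, so e_1 = (0.6882, 0.0000, 0.6882, -0.2294).
e_1·a_2 = 0.6882·4 + 0.0000·2 + 0.6882·(-2) + (-0.2294)·(-4) = 2.2942.
u_2 = a_2 − 2.2942·e_1 = (2.4211, 2.0000, -3.5789, -3.4737).
‖u_2‖ = 5.8938, so e_2 = (0.4108, 0.3393, -0.6072, -0.5894).
e_1·a_3 = 0.6882·0 + 0.0000·(-2) + 0.6882·0 + (-0.2294)·(-3) = 0.6882; e_2·a_3 = 0.4108·0 + 0.3393·(-2) + (-0.6072)·0 + (-0.5894)·(-3) = 1.0895.
u_3 = a_3 − 0.6882·e_1 − 1.0895·e_2 = (-0.9212, -2.3697, 0.1879, -2.2000).
‖u_3‖ = 3.3674, so e_3 = (-0.2736, -0.7037, 0.0558, -0.6533).
Qᵀb = (0.9177, -1.3752, 3.2270).
Back-substitute: x_3 = 3.2270/3.3674 = 0.9583.
x_2 = (-1.3752 − 1.0895·0.9583)/5.8938 = -0.4105.
x_1 = (0.9177 − 2.2942·(-0.4105) − 0.6882·0.9583)/4.3589 = 0.2753.

x = (0.2753, -0.4105, 0.9583)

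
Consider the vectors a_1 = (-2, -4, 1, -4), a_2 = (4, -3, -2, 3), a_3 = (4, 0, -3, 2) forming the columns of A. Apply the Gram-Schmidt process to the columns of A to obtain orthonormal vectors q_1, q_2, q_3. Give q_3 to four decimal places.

q_3 = (0.3477, 0.2801, -0.6489, -0.6161)

a_1 = (-2, -4, 1, -4); ‖a_1‖ = 6.0828, so q_1 = (-0.3288, -0.6576, 0.1644, -0.6576).
q_1·a_2 = (-0.3288)·4 + (-0.6576)·(-3) + 0.1644·(-2) + (-0.6576)·3 = -1.6440.
u_2 = a_2 + 1.6440·q_1 = (3.4595, -4.0811, -1.7297, 1.9189).
‖u_2‖ = 5.9412, so q_2 = (0.5823, -0.6869, -0.2911, 0.3230).
q_1·a_3 = (-0.3288)·4 + (-0.6576)·0 + 0.1644·(-3) + (-0.6576)·2 = -3.1236; q_2·a_3 = 0.5823·4 + (-0.6869)·0 + (-0.2911)·(-3) + 0.3230·2 = 3.8486.
u_3 = a_3 + 3.1236·q_1 − 3.8486·q_2 = (0.7320, 0.5896, -1.3660, -1.2971).
‖u_3‖ = 2.1052, so q_3 = (0.3477, 0.2801, -0.6489, -0.6161).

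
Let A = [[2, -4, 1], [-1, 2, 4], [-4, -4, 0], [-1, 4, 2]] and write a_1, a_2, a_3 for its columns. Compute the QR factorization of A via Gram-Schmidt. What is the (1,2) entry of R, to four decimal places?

r_{12} = 0.4264

a_1 = (2, -1, -4, -1); ‖a_1‖ = 4.6904, so q_1 = (0.4264, -0.2132, -0.8528, -0.2132).
r_{12} = q_1·a_2 = 0.4264.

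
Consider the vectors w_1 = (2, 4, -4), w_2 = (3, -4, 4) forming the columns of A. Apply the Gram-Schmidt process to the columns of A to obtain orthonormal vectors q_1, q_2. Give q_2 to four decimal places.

q_2 = (0.9428, -0.2357, 0.2357)

w_1 = (2, 4, -4); ‖w_1‖ = 6.0000, so q_1 = (0.3333, 0.6667, -0.6667).
q_1·w_2 = 0.3333·3 + 0.6667·(-4) + (-0.6667)·4 = -4.3333.
u_2 = w_2 + 4.3333·q_1 = (4.4444, -1.1111, 1.1111).
‖u_2‖ = 4.7140, so q_2 = (0.9428, -0.2357, 0.2357).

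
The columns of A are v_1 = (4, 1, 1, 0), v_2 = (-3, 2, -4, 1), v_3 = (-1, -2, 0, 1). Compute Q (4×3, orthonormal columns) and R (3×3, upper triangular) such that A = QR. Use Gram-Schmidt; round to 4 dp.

q_1 = v_1/‖v_1‖ = (4, 1, 1, 0)/4.2426 = (0.9428, 0.2357, 0.2357, 0.0000).
r_{12} = q_1·v_2 = -3.2998.
u_2 = v_2 + 3.2998·q_1 = (0.1111, 2.7778, -3.2222, 1.0000).
‖u_2‖ = 4.3716, so q_2 = (0.0254, 0.6354, -0.7371, 0.2287).
r_{13} = q_1·v_3 = -1.4142; r_{23} = q_2·v_3 = -1.0675.
u_3 = v_3 + 1.4142·q_1 + 1.0675·q_2 = (0.3605, -0.9884, -0.4535, 1.2442).
‖u_3‖ = 1.6913, so q_3 = (0.2131, -0.5844, -0.2681, 0.7356).

Q = [[0.9428, 0.0254, 0.2131], [0.2357, 0.6354, -0.5844], [0.2357, -0.7371, -0.2681], [0.0000, 0.2287, 0.7356]], R = [[4.2426, -3.2998, -1.4142], [0.0000, 4.3716, -1.0675], [0.0000, 0.0000, 1.6913]]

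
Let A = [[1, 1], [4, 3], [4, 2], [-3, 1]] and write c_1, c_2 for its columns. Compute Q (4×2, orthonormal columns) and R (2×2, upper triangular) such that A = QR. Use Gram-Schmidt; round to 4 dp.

c_1 = (1, 4, 4, -3); ‖c_1‖ = 6.4807, so q_1 = (0.1543, 0.6172, 0.6172, -0.4629).
q_1·c_2 = 0.1543·1 + 0.6172·3 + 0.6172·2 + (-0.4629)·1 = 2.7775.
u_2 = c_2 − 2.7775·q_1 = (0.5714, 1.2857, 0.2857, 2.2857).
‖u_2‖ = 2.6992, so q_2 = (0.2117, 0.4763, 0.1059, 0.8468).

Q = [[0.1543, 0.2117], [0.6172, 0.4763], [0.6172, 0.1059], [-0.4629, 0.8468]], R = [[6.4807, 2.7775], [0.0000, 2.6992]]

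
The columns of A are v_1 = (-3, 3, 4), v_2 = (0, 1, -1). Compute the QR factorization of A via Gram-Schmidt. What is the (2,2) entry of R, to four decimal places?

v_1 = (-3, 3, 4); ‖v_1‖ = 5.8310, so e_1 = (-0.5145, 0.5145, 0.6860).
e_1·v_2 = (-0.5145)·0 + 0.5145·1 + 0.6860·(-1) = -0.1715.
u_2 = v_2 + 0.1715·e_1 = (-0.0882, 1.0882, -0.8824).
r_{22} = ‖u_2‖ = 1.4038.

r_{22} = 1.4038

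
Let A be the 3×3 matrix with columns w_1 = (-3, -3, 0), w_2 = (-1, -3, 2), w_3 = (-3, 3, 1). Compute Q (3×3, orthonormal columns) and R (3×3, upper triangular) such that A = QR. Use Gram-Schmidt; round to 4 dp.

q_1 = w_1/‖w_1‖ = (-3, -3, 0)/4.2426 = (-0.7071, -0.7071, 0.0000).
r_{12} = q_1·w_2 = 2.8284.
u_2 = w_2 − 2.8284·q_1 = (1.0000, -1.0000, 2.0000).
‖u_2‖ = 2.4495, so q_2 = (0.4082, -0.4082, 0.8165).
r_{13} = q_1·w_3 = 0.0000; r_{23} = q_2·w_3 = -1.6330.
u_3 = w_3 − 0.0000·q_1 + 1.6330·q_2 = (-2.3333, 2.3333, 2.3333).
‖u_3‖ = 4.0415, so q_3 = (-0.5774, 0.5774, 0.5774).

Q = [[-0.7071, 0.4082, -0.5774], [-0.7071, -0.4082, 0.5774], [0.0000, 0.8165, 0.5774]], R = [[4.2426, 2.8284, 0.0000], [0.0000, 2.4495, -1.6330], [0.0000, 0.0000, 4.0415]]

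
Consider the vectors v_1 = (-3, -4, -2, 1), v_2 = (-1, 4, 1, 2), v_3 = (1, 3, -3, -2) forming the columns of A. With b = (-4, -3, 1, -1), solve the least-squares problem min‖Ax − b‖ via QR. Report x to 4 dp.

x = (0.5740, -0.0095, -0.3325)

v_1 = (-3, -4, -2, 1); ‖v_1‖ = 5.4772, so e_1 = (-0.5477, -0.7303, -0.3651, 0.1826).
e_1·v_2 = (-0.5477)·(-1) + (-0.7303)·4 + (-0.3651)·1 + 0.1826·2 = -2.3735.
u_2 = v_2 + 2.3735·e_1 = (-2.3000, 2.2667, 0.1333, 2.4333).
‖u_2‖ = 4.0456, so e_2 = (-0.5685, 0.5603, 0.0330, 0.6015).
e_1·v_3 = (-0.5477)·1 + (-0.7303)·3 + (-0.3651)·(-3) + 0.1826·(-2) = -2.0083; e_2·v_3 = (-0.5685)·1 + 0.5603·3 + 0.0330·(-3) + 0.6015·(-2) = -0.1895.
u_3 = v_3 + 2.0083·e_1 + 0.1895·e_2 = (-0.2077, 1.6395, -3.7271, -1.5193).
‖u_3‖ = 4.3509, so e_3 = (-0.0477, 0.3768, -0.8566, -0.3492).
Qᵀb = (3.8341, 0.0247, -1.4469).
Back-substitute: x_3 = -1.4469/4.3509 = -0.3325.
x_2 = (0.0247 + 0.1895·(-0.3325))/4.0456 = -0.0095.
x_1 = (3.8341 + 2.3735·(-0.0095) + 2.0083·(-0.3325))/5.4772 = 0.5740.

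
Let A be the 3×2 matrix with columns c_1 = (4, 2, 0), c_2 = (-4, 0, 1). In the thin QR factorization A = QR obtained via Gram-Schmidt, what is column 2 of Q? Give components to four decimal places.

e_1 = c_1/‖c_1‖ = (4, 2, 0)/4.4721 = (0.8944, 0.4472, 0.0000).
r_{12} = e_1·c_2 = -3.5777.
u_2 = c_2 + 3.5777·e_1 = (-0.8000, 1.6000, 1.0000).
‖u_2‖ = 2.0494, so e_2 = (-0.3904, 0.7807, 0.4880).

e_2 = (-0.3904, 0.7807, 0.4880)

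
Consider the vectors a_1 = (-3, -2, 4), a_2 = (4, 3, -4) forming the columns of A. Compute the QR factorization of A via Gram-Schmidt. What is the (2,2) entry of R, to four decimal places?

a_1 = (-3, -2, 4); ‖a_1‖ = 5.3852, so e_1 = (-0.5571, -0.3714, 0.7428).
e_1·a_2 = (-0.5571)·4 + (-0.3714)·3 + 0.7428·(-4) = -6.3136.
u_2 = a_2 + 6.3136·e_1 = (0.4828, 0.6552, 0.6897).
r_{22} = ‖u_2‖ = 1.0667.

r_{22} = 1.0667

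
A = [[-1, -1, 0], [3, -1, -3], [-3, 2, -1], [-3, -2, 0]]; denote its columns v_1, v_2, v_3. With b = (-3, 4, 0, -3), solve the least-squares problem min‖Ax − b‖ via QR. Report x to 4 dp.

v_1 = (-1, 3, -3, -3); ‖v_1‖ = 5.2915, so e_1 = (-0.1890, 0.5669, -0.5669, -0.5669).
e_1·v_2 = (-0.1890)·(-1) + 0.5669·(-1) + (-0.5669)·2 + (-0.5669)·(-2) = -0.3780.
u_2 = v_2 + 0.3780·e_1 = (-1.0714, -0.7857, 1.7857, -2.2143).
‖u_2‖ = 3.1396, so e_2 = (-0.3413, -0.2503, 0.5688, -0.7053).
e_1·v_3 = (-0.1890)·0 + 0.5669·(-3) + (-0.5669)·(-1) + (-0.5669)·0 = -1.1339; e_2·v_3 = (-0.3413)·0 + (-0.2503)·(-3) + 0.5688·(-1) + (-0.7053)·0 = 0.1820.
u_3 = v_3 + 1.1339·e_1 − 0.1820·e_2 = (-0.1522, -2.3116, -1.7464, -0.5145).
‖u_3‖ = 2.9464, so e_3 = (-0.0516, -0.7846, -0.5927, -0.1746).
Qᵀb = (4.5356, 2.1386, -2.4594).
Back-substitute: x_3 = -2.4594/2.9464 = -0.8347.
x_2 = (2.1386 − 0.1820·(-0.8347))/3.1396 = 0.7295.
x_1 = (4.5356 + 0.3780·0.7295 + 1.1339·(-0.8347))/5.2915 = 0.7304.

x = (0.7304, 0.7295, -0.8347)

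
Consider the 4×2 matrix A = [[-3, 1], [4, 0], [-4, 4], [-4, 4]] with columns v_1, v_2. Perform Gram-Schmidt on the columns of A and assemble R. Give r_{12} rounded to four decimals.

r_{12} = -4.6359

e_1 = v_1/‖v_1‖ = (-3, 4, -4, -4)/7.5498 = (-0.3974, 0.5298, -0.5298, -0.5298).
r_{12} = e_1·v_2 = -4.6359.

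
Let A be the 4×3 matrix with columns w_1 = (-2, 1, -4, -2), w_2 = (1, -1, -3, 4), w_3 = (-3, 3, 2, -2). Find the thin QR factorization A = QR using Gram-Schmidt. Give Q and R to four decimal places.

Q = [[-0.4000, 0.2080, -0.5702], [0.2000, -0.2003, 0.6434], [-0.8000, -0.5470, 0.2140], [-0.4000, 0.7858, 0.4639]], R = [[5.0000, 0.2000, 1.0000], [0.0000, 5.1923, -3.8904], [0.0000, 0.0000, 3.1409]]

q_1 = w_1/‖w_1‖ = (-2, 1, -4, -2)/5.0000 = (-0.4000, 0.2000, -0.8000, -0.4000).
r_{12} = q_1·w_2 = 0.2000.
u_2 = w_2 − 0.2000·q_1 = (1.0800, -1.0400, -2.8400, 4.0800).
‖u_2‖ = 5.1923, so q_2 = (0.2080, -0.2003, -0.5470, 0.7858).
r_{13} = q_1·w_3 = 1.0000; r_{23} = q_2·w_3 = -3.8904.
u_3 = w_3 − 1.0000·q_1 + 3.8904·q_2 = (-1.7908, 2.0208, 0.6721, 1.4570).
‖u_3‖ = 3.1409, so q_3 = (-0.5702, 0.6434, 0.2140, 0.4639).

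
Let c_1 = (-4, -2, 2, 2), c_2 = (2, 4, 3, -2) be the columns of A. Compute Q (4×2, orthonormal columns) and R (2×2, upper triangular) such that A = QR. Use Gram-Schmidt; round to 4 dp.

c_1 = (-4, -2, 2, 2); ‖c_1‖ = 5.2915, so e_1 = (-0.7559, -0.3780, 0.3780, 0.3780).
e_1·c_2 = (-0.7559)·2 + (-0.3780)·4 + 0.3780·3 + 0.3780·(-2) = -2.6458.
u_2 = c_2 + 2.6458·e_1 = (0.0000, 3.0000, 4.0000, -1.0000).
‖u_2‖ = 5.0990, so e_2 = (0.0000, 0.5883, 0.7845, -0.1961).

Q = [[-0.7559, 0.0000], [-0.3780, 0.5883], [0.3780, 0.7845], [0.3780, -0.1961]], R = [[5.2915, -2.6458], [0.0000, 5.0990]]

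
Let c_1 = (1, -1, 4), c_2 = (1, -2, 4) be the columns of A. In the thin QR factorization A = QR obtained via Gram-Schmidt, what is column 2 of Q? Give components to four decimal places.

q_2 = (-0.0572, -0.9718, -0.2287)

c_1 = (1, -1, 4); ‖c_1‖ = 4.2426, so q_1 = (0.2357, -0.2357, 0.9428).
q_1·c_2 = 0.2357·1 + (-0.2357)·(-2) + 0.9428·4 = 4.4783.
u_2 = c_2 − 4.4783·q_1 = (-0.0556, -0.9444, -0.2222).
‖u_2‖ = 0.9718, so q_2 = (-0.0572, -0.9718, -0.2287).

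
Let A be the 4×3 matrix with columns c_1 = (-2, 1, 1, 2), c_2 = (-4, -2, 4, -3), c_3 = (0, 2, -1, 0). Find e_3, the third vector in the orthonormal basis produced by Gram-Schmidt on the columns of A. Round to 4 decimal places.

c_1 = (-2, 1, 1, 2); ‖c_1‖ = 3.1623, so e_1 = (-0.6325, 0.3162, 0.3162, 0.6325).
e_1·c_2 = (-0.6325)·(-4) + 0.3162·(-2) + 0.3162·4 + 0.6325·(-3) = 1.2649.
u_2 = c_2 − 1.2649·e_1 = (-3.2000, -2.4000, 3.6000, -3.8000).
‖u_2‖ = 6.5879, so e_2 = (-0.4857, -0.3643, 0.5465, -0.5768).
e_1·c_3 = (-0.6325)·0 + 0.3162·2 + 0.3162·(-1) + 0.6325·0 = 0.3162; e_2·c_3 = (-0.4857)·0 + (-0.3643)·2 + 0.5465·(-1) + (-0.5768)·0 = -1.2751.
u_3 = c_3 − 0.3162·e_1 + 1.2751·e_2 = (-0.4194, 1.4355, -0.4032, -0.9355).
‖u_3‖ = 1.8095, so e_3 = (-0.2318, 0.7933, -0.2228, -0.5170).

e_3 = (-0.2318, 0.7933, -0.2228, -0.5170)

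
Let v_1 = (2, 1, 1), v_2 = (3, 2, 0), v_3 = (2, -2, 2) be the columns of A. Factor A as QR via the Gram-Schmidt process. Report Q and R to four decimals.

Q = [[0.8165, 0.2182, 0.5345], [0.4082, 0.4364, -0.8018], [0.4082, -0.8729, -0.2673]], R = [[2.4495, 3.2660, 1.6330], [0.0000, 1.5275, -2.1822], [0.0000, 0.0000, 2.1381]]

v_1 = (2, 1, 1); ‖v_1‖ = 2.4495, so q_1 = (0.8165, 0.4082, 0.4082).
q_1·v_2 = 0.8165·3 + 0.4082·2 + 0.4082·0 = 3.2660.
u_2 = v_2 − 3.2660·q_1 = (0.3333, 0.6667, -1.3333).
‖u_2‖ = 1.5275, so q_2 = (0.2182, 0.4364, -0.8729).
q_1·v_3 = 0.8165·2 + 0.4082·(-2) + 0.4082·2 = 1.6330; q_2·v_3 = 0.2182·2 + 0.4364·(-2) + (-0.8729)·2 = -2.1822.
u_3 = v_3 − 1.6330·q_1 + 2.1822·q_2 = (1.1429, -1.7143, -0.5714).
‖u_3‖ = 2.1381, so q_3 = (0.5345, -0.8018, -0.2673).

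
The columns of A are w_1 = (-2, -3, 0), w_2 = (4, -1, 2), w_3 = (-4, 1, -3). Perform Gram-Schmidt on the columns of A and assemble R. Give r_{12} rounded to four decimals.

w_1 = (-2, -3, 0); ‖w_1‖ = 3.6056, so e_1 = (-0.5547, -0.8321, 0.0000).
r_{12} = e_1·w_2 = -1.3868.

r_{12} = -1.3868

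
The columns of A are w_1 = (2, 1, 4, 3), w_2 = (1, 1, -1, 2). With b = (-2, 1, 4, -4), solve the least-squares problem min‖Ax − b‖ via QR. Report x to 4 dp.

x = (0.3892, -2.1351)

q_1 = w_1/‖w_1‖ = (2, 1, 4, 3)/5.4772 = (0.3651, 0.1826, 0.7303, 0.5477).
r_{12} = q_1·w_2 = 0.9129.
u_2 = w_2 − 0.9129·q_1 = (0.6667, 0.8333, -1.6667, 1.5000).
‖u_2‖ = 2.4833, so q_2 = (0.2685, 0.3356, -0.6712, 0.6040).
Qᵀb = (0.1826, -5.3021).
Back-substitute: x_2 = -5.3021/2.4833 = -2.1351.
x_1 = (0.1826 − 0.9129·(-2.1351))/5.4772 = 0.3892.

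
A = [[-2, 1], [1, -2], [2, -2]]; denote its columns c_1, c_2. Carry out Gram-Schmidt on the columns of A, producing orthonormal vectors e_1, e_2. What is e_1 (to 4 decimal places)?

c_1 = (-2, 1, 2); ‖c_1‖ = 3.0000, so e_1 = (-0.6667, 0.3333, 0.6667).

e_1 = (-0.6667, 0.3333, 0.6667)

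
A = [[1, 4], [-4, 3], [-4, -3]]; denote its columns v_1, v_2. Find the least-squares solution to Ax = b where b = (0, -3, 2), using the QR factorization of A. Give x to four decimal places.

q_1 = v_1/‖v_1‖ = (1, -4, -4)/5.7446 = (0.1741, -0.6963, -0.6963).
r_{12} = q_1·v_2 = 0.6963.
u_2 = v_2 − 0.6963·q_1 = (3.8788, 3.4848, -2.5152).
‖u_2‖ = 5.7892, so q_2 = (0.6700, 0.6020, -0.4345).
Qᵀb = (0.6963, -2.6748).
Back-substitute: x_2 = -2.6748/5.7892 = -0.4620.
x_1 = (0.6963 − 0.6963·(-0.4620))/5.7446 = 0.1772.

x = (0.1772, -0.4620)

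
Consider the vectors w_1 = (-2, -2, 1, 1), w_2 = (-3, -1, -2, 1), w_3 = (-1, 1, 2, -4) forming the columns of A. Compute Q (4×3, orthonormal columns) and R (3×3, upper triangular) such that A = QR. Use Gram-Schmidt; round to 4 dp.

q_1 = w_1/‖w_1‖ = (-2, -2, 1, 1)/3.1623 = (-0.6325, -0.6325, 0.3162, 0.3162).
r_{12} = q_1·w_2 = 2.2136.
u_2 = w_2 − 2.2136·q_1 = (-1.6000, 0.4000, -2.7000, 0.3000).
‖u_2‖ = 3.1780, so q_2 = (-0.5035, 0.1259, -0.8496, 0.0944).
r_{13} = q_1·w_3 = -0.6325; r_{23} = q_2·w_3 = -1.4474.
u_3 = w_3 + 0.6325·q_1 + 1.4474·q_2 = (-2.1287, 0.7822, 0.9703, -3.6634).
‖u_3‖ = 4.4164, so q_3 = (-0.4820, 0.1771, 0.2197, -0.8295).

Q = [[-0.6325, -0.5035, -0.4820], [-0.6325, 0.1259, 0.1771], [0.3162, -0.8496, 0.2197], [0.3162, 0.0944, -0.8295]], R = [[3.1623, 2.2136, -0.6325], [0.0000, 3.1780, -1.4474], [0.0000, 0.0000, 4.4164]]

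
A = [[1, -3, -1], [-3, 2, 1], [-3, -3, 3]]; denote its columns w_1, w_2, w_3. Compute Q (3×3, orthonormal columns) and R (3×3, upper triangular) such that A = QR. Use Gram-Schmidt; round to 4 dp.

Q = [[0.2294, -0.6396, -0.7337], [-0.6882, 0.4264, -0.5869], [-0.6882, -0.6396, 0.3424]], R = [[4.3589, 0.0000, -2.9824], [0.0000, 4.6904, -0.8528], [0.0000, 0.0000, 1.1739]]

w_1 = (1, -3, -3); ‖w_1‖ = 4.3589, so q_1 = (0.2294, -0.6882, -0.6882).
q_1·w_2 = 0.2294·(-3) + (-0.6882)·2 + (-0.6882)·(-3) = 0.0000.
u_2 = w_2 + 0.0000·q_1 = (-3.0000, 2.0000, -3.0000).
‖u_2‖ = 4.6904, so q_2 = (-0.6396, 0.4264, -0.6396).
q_1·w_3 = 0.2294·(-1) + (-0.6882)·1 + (-0.6882)·3 = -2.9824; q_2·w_3 = (-0.6396)·(-1) + 0.4264·1 + (-0.6396)·3 = -0.8528.
u_3 = w_3 + 2.9824·q_1 + 0.8528·q_2 = (-0.8612, -0.6890, 0.4019).
‖u_3‖ = 1.1739, so q_3 = (-0.7337, -0.5869, 0.3424).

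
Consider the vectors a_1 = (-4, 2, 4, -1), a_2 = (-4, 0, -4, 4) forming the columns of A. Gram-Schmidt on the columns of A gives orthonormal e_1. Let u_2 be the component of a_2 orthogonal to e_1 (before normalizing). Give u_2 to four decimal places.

u_2 = (-4.4324, 0.2162, -3.5676, 3.8919)

a_1 = (-4, 2, 4, -1); ‖a_1‖ = 6.0828, so e_1 = (-0.6576, 0.3288, 0.6576, -0.1644).
e_1·a_2 = (-0.6576)·(-4) + 0.3288·0 + 0.6576·(-4) + (-0.1644)·4 = -0.6576.
u_2 = a_2 + 0.6576·e_1 = (-4.4324, 0.2162, -3.5676, 3.8919).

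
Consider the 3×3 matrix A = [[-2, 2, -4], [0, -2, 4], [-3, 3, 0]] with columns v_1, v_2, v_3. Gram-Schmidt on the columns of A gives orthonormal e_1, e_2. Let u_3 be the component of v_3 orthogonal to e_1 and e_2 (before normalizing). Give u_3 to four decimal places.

v_1 = (-2, 0, -3); ‖v_1‖ = 3.6056, so e_1 = (-0.5547, 0.0000, -0.8321).
e_1·v_2 = (-0.5547)·2 + 0.0000·(-2) + (-0.8321)·3 = -3.6056.
u_2 = v_2 + 3.6056·e_1 = (0.0000, -2.0000, 0.0000).
‖u_2‖ = 2.0000, so e_2 = (0.0000, -1.0000, 0.0000).
e_1·v_3 = (-0.5547)·(-4) + 0.0000·4 + (-0.8321)·0 = 2.2188; e_2·v_3 = (0.0000)·(-4) + (-1.0000)·4 + (0.0000)·0 = -4.0000.
u_3 = v_3 − 2.2188·e_1 + 4.0000·e_2 = (-2.7692, 0.0000, 1.8462).

u_3 = (-2.7692, 0.0000, 1.8462)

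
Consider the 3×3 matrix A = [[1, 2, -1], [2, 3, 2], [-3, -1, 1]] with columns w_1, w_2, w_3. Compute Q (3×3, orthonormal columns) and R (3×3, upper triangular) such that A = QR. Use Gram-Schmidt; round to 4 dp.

Q = [[0.2673, 0.5246, -0.8083], [0.5345, 0.6172, 0.5774], [-0.8018, 0.5864, 0.1155]], R = [[3.7417, 2.9399, 0.0000], [0.0000, 2.3146, 1.2961], [0.0000, 0.0000, 2.0785]]

w_1 = (1, 2, -3); ‖w_1‖ = 3.7417, so e_1 = (0.2673, 0.5345, -0.8018).
e_1·w_2 = 0.2673·2 + 0.5345·3 + (-0.8018)·(-1) = 2.9399.
u_2 = w_2 − 2.9399·e_1 = (1.2143, 1.4286, 1.3571).
‖u_2‖ = 2.3146, so e_2 = (0.5246, 0.6172, 0.5864).
e_1·w_3 = 0.2673·(-1) + 0.5345·2 + (-0.8018)·1 = 0.0000; e_2·w_3 = 0.5246·(-1) + 0.6172·2 + 0.5864·1 = 1.2961.
u_3 = w_3 + 0.0000·e_1 − 1.2961·e_2 = (-1.6800, 1.2000, 0.2400).
‖u_3‖ = 2.0785, so e_3 = (-0.8083, 0.5774, 0.1155).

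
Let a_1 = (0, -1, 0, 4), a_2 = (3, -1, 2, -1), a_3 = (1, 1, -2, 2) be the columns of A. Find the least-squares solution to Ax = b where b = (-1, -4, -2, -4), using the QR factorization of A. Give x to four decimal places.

a_1 = (0, -1, 0, 4); ‖a_1‖ = 4.1231, so q_1 = (0.0000, -0.2425, 0.0000, 0.9701).
q_1·a_2 = 0.0000·3 + (-0.2425)·(-1) + 0.0000·2 + 0.9701·(-1) = -0.7276.
u_2 = a_2 + 0.7276·q_1 = (3.0000, -1.1765, 2.0000, -0.2941).
‖u_2‖ = 3.8040, so q_2 = (0.7886, -0.3093, 0.5258, -0.0773).
q_1·a_3 = 0.0000·1 + (-0.2425)·1 + 0.0000·(-2) + 0.9701·2 = 1.6977; q_2·a_3 = 0.7886·1 + (-0.3093)·1 + 0.5258·(-2) + (-0.0773)·2 = -0.7268.
u_3 = a_3 − 1.6977·q_1 + 0.7268·q_2 = (1.5732, 1.1870, -1.6179, 0.2967).
‖u_3‖ = 2.5670, so q_3 = (0.6128, 0.4624, -0.6303, 0.1156).
Qᵀb = (-2.9104, -0.2938, -1.6643).
Back-substitute: x_3 = -1.6643/2.5670 = -0.6484.
x_2 = (-0.2938 + 0.7268·(-0.6484))/3.8040 = -0.2011.
x_1 = (-2.9104 + 0.7276·(-0.2011) − 1.6977·(-0.6484))/4.1231 = -0.4744.

x = (-0.4744, -0.2011, -0.6484)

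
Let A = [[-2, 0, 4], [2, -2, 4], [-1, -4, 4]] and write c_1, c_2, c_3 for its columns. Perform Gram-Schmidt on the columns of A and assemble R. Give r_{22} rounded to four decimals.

q_1 = c_1/‖c_1‖ = (-2, 2, -1)/3.0000 = (-0.6667, 0.6667, -0.3333).
r_{12} = q_1·c_2 = 0.0000.
u_2 = c_2 + 0.0000·q_1 = (0.0000, -2.0000, -4.0000).
r_{22} = ‖u_2‖ = 4.4721.

r_{22} = 4.4721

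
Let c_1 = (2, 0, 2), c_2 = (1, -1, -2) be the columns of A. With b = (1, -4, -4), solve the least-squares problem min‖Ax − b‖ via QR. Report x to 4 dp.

c_1 = (2, 0, 2); ‖c_1‖ = 2.8284, so q_1 = (0.7071, 0.0000, 0.7071).
q_1·c_2 = 0.7071·1 + 0.0000·(-1) + 0.7071·(-2) = -0.7071.
u_2 = c_2 + 0.7071·q_1 = (1.5000, -1.0000, -1.5000).
‖u_2‖ = 2.3452, so q_2 = (0.6396, -0.4264, -0.6396).
Qᵀb = (-2.1213, 4.9036).
Back-substitute: x_2 = 4.9036/2.3452 = 2.0909.
x_1 = (-2.1213 + 0.7071·2.0909)/2.8284 = -0.2273.

x = (-0.2273, 2.0909)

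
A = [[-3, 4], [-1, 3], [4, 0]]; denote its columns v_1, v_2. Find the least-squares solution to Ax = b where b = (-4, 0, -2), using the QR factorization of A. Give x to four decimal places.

x = (-0.3294, -0.8376)

v_1 = (-3, -1, 4); ‖v_1‖ = 5.0990, so e_1 = (-0.5883, -0.1961, 0.7845).
e_1·v_2 = (-0.5883)·4 + (-0.1961)·3 + 0.7845·0 = -2.9417.
u_2 = v_2 + 2.9417·e_1 = (2.2692, 2.4231, 2.3077).
‖u_2‖ = 4.0430, so e_2 = (0.5613, 0.5993, 0.5708).
Qᵀb = (0.7845, -3.3866).
Back-substitute: x_2 = -3.3866/4.0430 = -0.8376.
x_1 = (0.7845 + 2.9417·(-0.8376))/5.0990 = -0.3294.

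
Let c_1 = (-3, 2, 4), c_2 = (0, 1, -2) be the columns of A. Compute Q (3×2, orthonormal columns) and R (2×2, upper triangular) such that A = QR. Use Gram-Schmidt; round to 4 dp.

Q = [[-0.5571, -0.3202], [0.3714, 0.7292], [0.7428, -0.6047]], R = [[5.3852, -1.1142], [0.0000, 1.9387]]

c_1 = (-3, 2, 4); ‖c_1‖ = 5.3852, so e_1 = (-0.5571, 0.3714, 0.7428).
e_1·c_2 = (-0.5571)·0 + 0.3714·1 + 0.7428·(-2) = -1.1142.
u_2 = c_2 + 1.1142·e_1 = (-0.6207, 1.4138, -1.1724).
‖u_2‖ = 1.9387, so e_2 = (-0.3202, 0.7292, -0.6047).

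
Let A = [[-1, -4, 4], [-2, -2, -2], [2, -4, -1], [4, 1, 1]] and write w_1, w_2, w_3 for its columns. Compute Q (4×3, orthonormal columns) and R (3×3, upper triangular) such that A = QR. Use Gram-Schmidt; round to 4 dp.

e_1 = w_1/‖w_1‖ = (-1, -2, 2, 4)/5.0000 = (-0.2000, -0.4000, 0.4000, 0.8000).
r_{12} = e_1·w_2 = 0.8000.
u_2 = w_2 − 0.8000·e_1 = (-3.8400, -1.6800, -4.3200, 0.3600).
‖u_2‖ = 6.0299, so e_2 = (-0.6368, -0.2786, -0.7164, 0.0597).
r_{13} = e_1·w_3 = 0.4000; r_{23} = e_2·w_3 = -1.2139.
u_3 = w_3 − 0.4000·e_1 + 1.2139·e_2 = (3.3069, -2.1782, -2.0297, 0.7525).
‖u_3‖ = 4.5129, so e_3 = (0.7328, -0.4827, -0.4498, 0.1667).

Q = [[-0.2000, -0.6368, 0.7328], [-0.4000, -0.2786, -0.4827], [0.4000, -0.7164, -0.4498], [0.8000, 0.0597, 0.1667]], R = [[5.0000, 0.8000, 0.4000], [0.0000, 6.0299, -1.2139], [0.0000, 0.0000, 4.5129]]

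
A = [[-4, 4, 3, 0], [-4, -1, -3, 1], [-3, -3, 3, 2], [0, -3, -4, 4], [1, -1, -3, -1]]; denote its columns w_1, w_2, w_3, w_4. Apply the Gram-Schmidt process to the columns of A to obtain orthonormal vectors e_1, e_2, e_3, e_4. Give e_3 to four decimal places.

w_1 = (-4, -4, -3, 0, 1); ‖w_1‖ = 6.4807, so e_1 = (-0.6172, -0.6172, -0.4629, 0.0000, 0.1543).
e_1·w_2 = (-0.6172)·4 + (-0.6172)·(-1) + (-0.4629)·(-3) + 0.0000·(-3) + 0.1543·(-1) = -0.6172.
u_2 = w_2 + 0.6172·e_1 = (3.6190, -1.3810, -3.2857, -3.0000, -0.9048).
‖u_2‖ = 5.9682, so e_2 = (0.6064, -0.2314, -0.5505, -0.5027, -0.1516).
e_1·w_3 = (-0.6172)·3 + (-0.6172)·(-3) + (-0.4629)·3 + 0.0000·(-4) + 0.1543·(-3) = -1.8516; e_2·w_3 = 0.6064·3 + (-0.2314)·(-3) + (-0.5505)·3 + (-0.5027)·(-4) + (-0.1516)·(-3) = 3.3272.
u_3 = w_3 + 1.8516·e_1 − 3.3272·e_2 = (-0.1604, -3.3730, 3.9746, -2.3275, -2.2099).
‖u_3‖ = 6.1238, so e_3 = (-0.0262, -0.5508, 0.6490, -0.3801, -0.3609).

e_3 = (-0.0262, -0.5508, 0.6490, -0.3801, -0.3609)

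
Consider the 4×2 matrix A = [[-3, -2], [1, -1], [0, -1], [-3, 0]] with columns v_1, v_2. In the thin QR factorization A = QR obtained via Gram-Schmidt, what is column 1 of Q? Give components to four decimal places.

v_1 = (-3, 1, 0, -3); ‖v_1‖ = 4.3589, so e_1 = (-0.6882, 0.2294, 0.0000, -0.6882).

e_1 = (-0.6882, 0.2294, 0.0000, -0.6882)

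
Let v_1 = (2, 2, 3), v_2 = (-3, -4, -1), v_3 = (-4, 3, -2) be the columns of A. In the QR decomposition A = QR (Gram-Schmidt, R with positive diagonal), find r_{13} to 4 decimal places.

r_{13} = -1.9403

v_1 = (2, 2, 3); ‖v_1‖ = 4.1231, so e_1 = (0.4851, 0.4851, 0.7276).
r_{13} = e_1·v_3 = -1.9403.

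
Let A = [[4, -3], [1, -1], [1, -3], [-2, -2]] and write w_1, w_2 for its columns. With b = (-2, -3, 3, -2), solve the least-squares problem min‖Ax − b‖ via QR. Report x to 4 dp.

x = (-0.1215, 0.1105)

w_1 = (4, 1, 1, -2); ‖w_1‖ = 4.6904, so q_1 = (0.8528, 0.2132, 0.2132, -0.4264).
q_1·w_2 = 0.8528·(-3) + 0.2132·(-1) + 0.2132·(-3) + (-0.4264)·(-2) = -2.5584.
u_2 = w_2 + 2.5584·q_1 = (-0.8182, -0.4545, -2.4545, -3.0909).
‖u_2‖ = 4.0564, so q_2 = (-0.2017, -0.1121, -0.6051, -0.7620).
Qᵀb = (-0.8528, 0.4482).
Back-substitute: x_2 = 0.4482/4.0564 = 0.1105.
x_1 = (-0.8528 + 2.5584·0.1105)/4.6904 = -0.1215.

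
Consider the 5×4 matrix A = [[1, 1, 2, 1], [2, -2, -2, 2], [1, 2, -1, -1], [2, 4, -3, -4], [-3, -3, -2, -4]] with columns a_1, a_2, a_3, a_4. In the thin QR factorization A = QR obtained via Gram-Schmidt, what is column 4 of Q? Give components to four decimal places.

e_4 = (-0.8312, -0.0847, 0.1847, -0.2617, -0.4464)

a_1 = (1, 2, 1, 2, -3); ‖a_1‖ = 4.3589, so e_1 = (0.2294, 0.4588, 0.2294, 0.4588, -0.6882).
e_1·a_2 = 0.2294·1 + 0.4588·(-2) + 0.2294·2 + 0.4588·4 + (-0.6882)·(-3) = 3.6707.
u_2 = a_2 − 3.6707·e_1 = (0.1579, -3.6842, 1.1579, 2.3158, -0.4737).
‖u_2‖ = 4.5306, so e_2 = (0.0349, -0.8132, 0.2556, 0.5111, -0.1046).
e_1·a_3 = 0.2294·2 + 0.4588·(-2) + 0.2294·(-1) + 0.4588·(-3) + (-0.6882)·(-2) = -0.6882; e_2·a_3 = 0.0349·2 + (-0.8132)·(-2) + 0.2556·(-1) + 0.5111·(-3) + (-0.1046)·(-2) = 0.1162.
u_3 = a_3 + 0.6882·e_1 − 0.1162·e_2 = (2.1538, -1.5897, -0.8718, -2.7436, -2.4615).
‖u_3‖ = 4.6382, so e_3 = (0.4644, -0.3428, -0.1880, -0.5915, -0.5307).
e_1·a_4 = 0.2294·1 + 0.4588·2 + 0.2294·(-1) + 0.4588·(-4) + (-0.6882)·(-4) = 1.8353; e_2·a_4 = 0.0349·1 + (-0.8132)·2 + 0.2556·(-1) + 0.5111·(-4) + (-0.1046)·(-4) = -3.4735; e_3·a_4 = 0.4644·1 + (-0.3428)·2 + (-0.1880)·(-1) + (-0.5915)·(-4) + (-0.5307)·(-4) = 4.4558.
u_4 = a_4 − 1.8353·e_1 + 3.4735·e_2 − 4.4558·e_3 = (-1.3691, -0.1395, 0.3042, -0.4310, -0.7353).
‖u_4‖ = 1.6471, so e_4 = (-0.8312, -0.0847, 0.1847, -0.2617, -0.4464).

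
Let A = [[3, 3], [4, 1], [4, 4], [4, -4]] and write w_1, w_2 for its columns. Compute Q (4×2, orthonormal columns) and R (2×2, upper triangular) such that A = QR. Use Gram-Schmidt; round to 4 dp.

q_1 = w_1/‖w_1‖ = (3, 4, 4, 4)/7.5498 = (0.3974, 0.5298, 0.5298, 0.5298).
r_{12} = q_1·w_2 = 1.7219.
u_2 = w_2 − 1.7219·q_1 = (2.3158, 0.0877, 3.0877, -4.9123).
‖u_2‖ = 6.2478, so q_2 = (0.3707, 0.0140, 0.4942, -0.7862).

Q = [[0.3974, 0.3707], [0.5298, 0.0140], [0.5298, 0.4942], [0.5298, -0.7862]], R = [[7.5498, 1.7219], [0.0000, 6.2478]]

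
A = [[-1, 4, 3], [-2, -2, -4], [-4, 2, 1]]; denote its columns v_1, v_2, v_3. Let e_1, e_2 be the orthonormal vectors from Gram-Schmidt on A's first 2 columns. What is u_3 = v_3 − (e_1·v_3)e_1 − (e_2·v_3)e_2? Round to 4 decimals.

u_3 = (-0.8182, -0.9545, 0.6818)

v_1 = (-1, -2, -4); ‖v_1‖ = 4.5826, so e_1 = (-0.2182, -0.4364, -0.8729).
e_1·v_2 = (-0.2182)·4 + (-0.4364)·(-2) + (-0.8729)·2 = -1.7457.
u_2 = v_2 + 1.7457·e_1 = (3.6190, -2.7619, 0.4762).
‖u_2‖ = 4.5774, so e_2 = (0.7906, -0.6034, 0.1040).
e_1·v_3 = (-0.2182)·3 + (-0.4364)·(-4) + (-0.8729)·1 = 0.2182; e_2·v_3 = 0.7906·3 + (-0.6034)·(-4) + 0.1040·1 = 4.8895.
u_3 = v_3 − 0.2182·e_1 − 4.8895·e_2 = (-0.8182, -0.9545, 0.6818).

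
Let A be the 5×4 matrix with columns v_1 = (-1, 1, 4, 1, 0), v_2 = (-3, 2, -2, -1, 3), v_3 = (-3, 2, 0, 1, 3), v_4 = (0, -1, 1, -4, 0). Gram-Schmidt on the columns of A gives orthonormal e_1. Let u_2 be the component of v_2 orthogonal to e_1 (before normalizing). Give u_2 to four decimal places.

u_2 = (-3.2105, 2.2105, -1.1579, -0.7895, 3.0000)

v_1 = (-1, 1, 4, 1, 0); ‖v_1‖ = 4.3589, so e_1 = (-0.2294, 0.2294, 0.9177, 0.2294, 0.0000).
e_1·v_2 = (-0.2294)·(-3) + 0.2294·2 + 0.9177·(-2) + 0.2294·(-1) + 0.0000·3 = -0.9177.
u_2 = v_2 + 0.9177·e_1 = (-3.2105, 2.2105, -1.1579, -0.7895, 3.0000).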